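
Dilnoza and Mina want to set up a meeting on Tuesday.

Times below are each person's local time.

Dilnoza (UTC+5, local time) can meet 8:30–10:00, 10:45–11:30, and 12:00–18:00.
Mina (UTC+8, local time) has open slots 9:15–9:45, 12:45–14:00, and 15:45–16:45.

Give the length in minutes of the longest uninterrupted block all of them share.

Dilnoza → UTC: 03:30–05:00, 05:45–06:30, 07:00–13:00.
Mina → UTC: 01:15–01:45, 04:45–06:00, 07:45–08:45.
Dilnoza ∩ Mina: 04:45–05:00, 05:45–06:00, 07:45–08:45.
Common window lengths: 15, 15, 60 min; longest is 60.

60 minutes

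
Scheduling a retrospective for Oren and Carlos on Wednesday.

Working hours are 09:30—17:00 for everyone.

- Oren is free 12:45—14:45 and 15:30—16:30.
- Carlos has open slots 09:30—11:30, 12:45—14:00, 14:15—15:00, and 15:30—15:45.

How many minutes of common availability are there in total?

Oren ∩ Carlos: 12:45–14:00, 14:15–14:45, 15:30–15:45.
Total common minutes: 75 + 30 + 15 = 120.

120 minutes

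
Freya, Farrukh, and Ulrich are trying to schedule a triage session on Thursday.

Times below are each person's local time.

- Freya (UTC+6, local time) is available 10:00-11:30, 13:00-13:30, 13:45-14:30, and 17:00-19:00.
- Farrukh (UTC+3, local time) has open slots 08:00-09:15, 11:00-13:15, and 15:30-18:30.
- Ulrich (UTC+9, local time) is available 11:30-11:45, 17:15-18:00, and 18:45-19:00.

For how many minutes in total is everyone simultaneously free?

Freya → UTC: 04:00–05:30, 07:00–07:30, 07:45–08:30, 11:00–13:00.
Farrukh → UTC: 05:00–06:15, 08:00–10:15, 12:30–15:30.
Ulrich → UTC: 02:30–02:45, 08:15–09:00, 09:45–10:00.
Freya ∩ Farrukh: 05:00–05:30, 08:00–08:30, 12:30–13:00.
Freya ∩ Farrukh ∩ Ulrich: 08:15–08:30.
Total common minutes: 15.

15 minutes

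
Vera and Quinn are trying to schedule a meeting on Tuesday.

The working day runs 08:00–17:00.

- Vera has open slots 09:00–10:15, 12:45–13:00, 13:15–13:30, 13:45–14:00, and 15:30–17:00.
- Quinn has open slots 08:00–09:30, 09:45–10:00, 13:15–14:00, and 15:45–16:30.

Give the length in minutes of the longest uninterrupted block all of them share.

Vera ∩ Quinn: 09:00–09:30, 09:45–10:00, 13:15–13:30, 13:45–14:00, 15:45–16:30.
Common window lengths: 30, 15, 15, 15, 45 min; longest is 45.

45 minutes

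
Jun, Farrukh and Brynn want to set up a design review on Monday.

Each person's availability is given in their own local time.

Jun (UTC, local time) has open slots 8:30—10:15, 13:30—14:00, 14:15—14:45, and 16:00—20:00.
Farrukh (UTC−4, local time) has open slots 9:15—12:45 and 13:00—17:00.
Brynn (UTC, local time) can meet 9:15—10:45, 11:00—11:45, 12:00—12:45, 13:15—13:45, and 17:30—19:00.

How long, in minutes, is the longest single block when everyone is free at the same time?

Jun → UTC: 08:30–10:15, 13:30–14:00, 14:15–14:45, 16:00–20:00.
Farrukh → UTC: 13:15–16:45, 17:00–21:00.
Brynn → UTC: 09:15–10:45, 11:00–11:45, 12:00–12:45, 13:15–13:45, 17:30–19:00.
Jun ∩ Farrukh: 13:30–14:00, 14:15–14:45, 16:00–16:45, 17:00–20:00.
Jun ∩ Farrukh ∩ Brynn: 13:30–13:45, 17:30–19:00.
Common window lengths: 15, 90 min; longest is 90.

90 minutes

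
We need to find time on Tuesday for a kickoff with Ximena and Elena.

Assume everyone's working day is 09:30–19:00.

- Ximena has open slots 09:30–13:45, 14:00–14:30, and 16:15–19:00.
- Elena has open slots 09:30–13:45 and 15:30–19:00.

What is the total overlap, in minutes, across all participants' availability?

Ximena ∩ Elena: 09:30–13:45, 16:15–19:00.
Total common minutes: 255 + 165 = 420.

420 minutes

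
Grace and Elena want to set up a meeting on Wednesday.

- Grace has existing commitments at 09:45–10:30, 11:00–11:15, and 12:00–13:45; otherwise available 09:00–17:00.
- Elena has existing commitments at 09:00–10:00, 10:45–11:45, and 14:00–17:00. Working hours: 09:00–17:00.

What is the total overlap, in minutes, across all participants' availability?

45 minutes

Grace free within 09:00–17:00: 09:00–09:45, 10:30–11:00, 11:15–12:00, 13:45–17:00.
Elena free within 09:00–17:00: 10:00–10:45, 11:45–14:00.
Grace ∩ Elena: 10:30–10:45, 11:45–12:00, 13:45–14:00.
Total common minutes: 15 + 15 + 15 = 45.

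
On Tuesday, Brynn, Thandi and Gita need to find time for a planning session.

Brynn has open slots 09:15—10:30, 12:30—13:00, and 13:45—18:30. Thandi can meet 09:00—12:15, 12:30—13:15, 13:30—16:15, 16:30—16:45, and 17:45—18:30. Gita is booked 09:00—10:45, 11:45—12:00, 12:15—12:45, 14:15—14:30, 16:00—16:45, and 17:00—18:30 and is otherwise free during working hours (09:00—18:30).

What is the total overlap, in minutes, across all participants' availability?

Gita free within 09:00–18:30: 10:45–11:45, 12:00–12:15, 12:45–14:15, 14:30–16:00, 16:45–17:00.
Brynn ∩ Thandi: 09:15–10:30, 12:30–13:00, 13:45–16:15, 16:30–16:45, 17:45–18:30.
Brynn ∩ Thandi ∩ Gita: 12:45–13:00, 13:45–14:15, 14:30–16:00.
Total common minutes: 15 + 30 + 90 = 135.

135 minutes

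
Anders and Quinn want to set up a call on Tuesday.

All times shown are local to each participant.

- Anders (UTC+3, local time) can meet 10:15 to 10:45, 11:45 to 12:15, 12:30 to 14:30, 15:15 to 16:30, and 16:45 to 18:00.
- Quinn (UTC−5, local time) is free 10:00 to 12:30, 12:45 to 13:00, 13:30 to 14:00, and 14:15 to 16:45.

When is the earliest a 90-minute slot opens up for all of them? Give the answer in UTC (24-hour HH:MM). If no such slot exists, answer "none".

Anders → UTC: 07:15–07:45, 08:45–09:15, 09:30–11:30, 12:15–13:30, 13:45–15:00.
Quinn → UTC: 15:00–17:30, 17:45–18:00, 18:30–19:00, 19:15–21:45.
Anders ∩ Quinn: (none).
Windows ≥ 90 min: (none).

none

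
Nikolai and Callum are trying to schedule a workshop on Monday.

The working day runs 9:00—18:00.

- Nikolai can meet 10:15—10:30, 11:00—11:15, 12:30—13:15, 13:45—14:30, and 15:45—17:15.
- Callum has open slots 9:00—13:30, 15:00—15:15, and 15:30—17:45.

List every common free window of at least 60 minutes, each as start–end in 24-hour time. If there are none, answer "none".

Nikolai ∩ Callum: 10:15–10:30, 11:00–11:15, 12:30–13:15, 15:45–17:15.
Windows ≥ 60 min: 15:45–17:15.

15:45–17:15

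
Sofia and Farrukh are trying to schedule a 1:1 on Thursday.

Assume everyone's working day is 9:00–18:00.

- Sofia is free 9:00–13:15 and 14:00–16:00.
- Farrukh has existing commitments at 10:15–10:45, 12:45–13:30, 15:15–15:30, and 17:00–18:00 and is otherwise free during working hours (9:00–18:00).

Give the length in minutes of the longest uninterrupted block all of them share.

120 minutes

Farrukh free within 09:00–18:00: 09:00–10:15, 10:45–12:45, 13:30–15:15, 15:30–17:00.
Sofia ∩ Farrukh: 09:00–10:15, 10:45–12:45, 14:00–15:15, 15:30–16:00.
Common window lengths: 75, 120, 75, 30 min; longest is 120.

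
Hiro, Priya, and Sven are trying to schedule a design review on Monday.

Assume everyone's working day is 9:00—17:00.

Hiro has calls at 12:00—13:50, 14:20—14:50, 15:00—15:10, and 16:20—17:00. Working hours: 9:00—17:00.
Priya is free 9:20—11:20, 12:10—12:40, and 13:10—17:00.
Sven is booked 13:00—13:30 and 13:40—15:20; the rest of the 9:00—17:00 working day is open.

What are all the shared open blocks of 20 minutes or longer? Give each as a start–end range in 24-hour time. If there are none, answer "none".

Hiro free within 09:00–17:00: 09:00–12:00, 13:50–14:20, 14:50–15:00, 15:10–16:20.
Sven free within 09:00–17:00: 09:00–13:00, 13:30–13:40, 15:20–17:00.
Hiro ∩ Priya: 09:20–11:20, 13:50–14:20, 14:50–15:00, 15:10–16:20.
Hiro ∩ Priya ∩ Sven: 09:20–11:20, 15:20–16:20.
Windows ≥ 20 min: 09:20–11:20, 15:20–16:20.

09:20–11:20, 15:20–16:20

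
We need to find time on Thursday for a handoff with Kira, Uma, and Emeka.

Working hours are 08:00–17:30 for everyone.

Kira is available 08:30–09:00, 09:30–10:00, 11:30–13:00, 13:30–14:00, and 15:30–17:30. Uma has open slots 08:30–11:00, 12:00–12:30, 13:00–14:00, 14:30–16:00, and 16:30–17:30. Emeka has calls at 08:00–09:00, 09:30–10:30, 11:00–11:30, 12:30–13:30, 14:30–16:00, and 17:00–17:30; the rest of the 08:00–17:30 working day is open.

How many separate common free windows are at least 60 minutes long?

0

Emeka free within 08:00–17:30: 09:00–09:30, 10:30–11:00, 11:30–12:30, 13:30–14:30, 16:00–17:00.
Kira ∩ Uma: 08:30–09:00, 09:30–10:00, 12:00–12:30, 13:30–14:00, 15:30–16:00, 16:30–17:30.
Kira ∩ Uma ∩ Emeka: 12:00–12:30, 13:30–14:00, 16:30–17:00.
Windows ≥ 60 min: (none).
That's 0 windows.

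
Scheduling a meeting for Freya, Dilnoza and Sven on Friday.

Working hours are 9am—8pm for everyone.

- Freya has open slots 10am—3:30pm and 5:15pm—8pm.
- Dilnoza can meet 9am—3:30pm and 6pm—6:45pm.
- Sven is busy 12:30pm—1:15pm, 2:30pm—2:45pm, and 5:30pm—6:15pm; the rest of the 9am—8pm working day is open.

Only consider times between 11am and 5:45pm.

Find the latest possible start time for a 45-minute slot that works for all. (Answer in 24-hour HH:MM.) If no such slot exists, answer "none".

14:45

Sven free within 09:00–20:00: 09:00–12:30, 13:15–14:30, 14:45–17:30, 18:15–20:00.
Freya ∩ Dilnoza: 10:00–15:30, 18:00–18:45.
Freya ∩ Dilnoza ∩ Sven: 10:00–12:30, 13:15–14:30, 14:45–15:30, 18:15–18:45.
Restricted to 11:00–17:45: 11:00–12:30, 13:15–14:30, 14:45–15:30.
Windows ≥ 45 min: 11:00–12:30, 13:15–14:30, 14:45–15:30.
Latest start in the last window 14:45–15:30 is 15:30 − 45 min = 14:45.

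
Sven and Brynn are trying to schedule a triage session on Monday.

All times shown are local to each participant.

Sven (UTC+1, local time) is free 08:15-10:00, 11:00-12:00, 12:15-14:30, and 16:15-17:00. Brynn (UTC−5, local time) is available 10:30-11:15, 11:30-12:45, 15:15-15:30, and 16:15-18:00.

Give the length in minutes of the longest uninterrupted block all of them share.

Sven → UTC: 07:15–09:00, 10:00–11:00, 11:15–13:30, 15:15–16:00.
Brynn → UTC: 15:30–16:15, 16:30–17:45, 20:15–20:30, 21:15–23:00.
Sven ∩ Brynn: 15:30–16:00.
Single common window of 30 minutes.

30 minutes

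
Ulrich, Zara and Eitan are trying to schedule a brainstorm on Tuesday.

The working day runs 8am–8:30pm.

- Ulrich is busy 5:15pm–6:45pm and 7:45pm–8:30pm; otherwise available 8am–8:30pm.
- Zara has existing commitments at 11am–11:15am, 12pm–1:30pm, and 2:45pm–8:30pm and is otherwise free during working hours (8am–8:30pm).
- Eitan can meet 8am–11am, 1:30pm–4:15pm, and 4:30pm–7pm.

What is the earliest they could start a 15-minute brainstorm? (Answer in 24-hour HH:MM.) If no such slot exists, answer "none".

08:00

Ulrich free within 08:00–20:30: 08:00–17:15, 18:45–19:45.
Zara free within 08:00–20:30: 08:00–11:00, 11:15–12:00, 13:30–14:45.
Ulrich ∩ Zara: 08:00–11:00, 11:15–12:00, 13:30–14:45.
Ulrich ∩ Zara ∩ Eitan: 08:00–11:00, 13:30–14:45.
Windows ≥ 15 min: 08:00–11:00, 13:30–14:45.
Earliest such window starts at 08:00.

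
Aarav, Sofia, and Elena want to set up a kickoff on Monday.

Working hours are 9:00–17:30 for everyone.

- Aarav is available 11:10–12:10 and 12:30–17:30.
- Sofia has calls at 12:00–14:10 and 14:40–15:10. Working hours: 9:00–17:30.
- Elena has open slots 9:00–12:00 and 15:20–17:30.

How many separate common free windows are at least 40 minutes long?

Sofia free within 09:00–17:30: 09:00–12:00, 14:10–14:40, 15:10–17:30.
Aarav ∩ Sofia: 11:10–12:00, 14:10–14:40, 15:10–17:30.
Aarav ∩ Sofia ∩ Elena: 11:10–12:00, 15:20–17:30.
Windows ≥ 40 min: 11:10–12:00, 15:20–17:30.
That's 2 windows.

2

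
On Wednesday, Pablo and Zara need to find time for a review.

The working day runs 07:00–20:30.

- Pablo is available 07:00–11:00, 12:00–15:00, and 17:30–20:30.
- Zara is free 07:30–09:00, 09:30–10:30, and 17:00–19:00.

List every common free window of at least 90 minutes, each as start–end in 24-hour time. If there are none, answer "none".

07:30–09:00, 17:30–19:00

Pablo ∩ Zara: 07:30–09:00, 09:30–10:30, 17:30–19:00.
Windows ≥ 90 min: 07:30–09:00, 17:30–19:00.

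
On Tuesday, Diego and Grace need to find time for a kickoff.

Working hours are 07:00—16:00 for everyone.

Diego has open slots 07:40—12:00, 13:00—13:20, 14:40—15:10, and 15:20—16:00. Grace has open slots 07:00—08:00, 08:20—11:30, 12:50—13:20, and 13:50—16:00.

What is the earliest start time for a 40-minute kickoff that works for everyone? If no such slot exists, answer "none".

08:20

Diego ∩ Grace: 07:40–08:00, 08:20–11:30, 13:00–13:20, 14:40–15:10, 15:20–16:00.
Windows ≥ 40 min: 08:20–11:30, 15:20–16:00.
Earliest such window starts at 08:20.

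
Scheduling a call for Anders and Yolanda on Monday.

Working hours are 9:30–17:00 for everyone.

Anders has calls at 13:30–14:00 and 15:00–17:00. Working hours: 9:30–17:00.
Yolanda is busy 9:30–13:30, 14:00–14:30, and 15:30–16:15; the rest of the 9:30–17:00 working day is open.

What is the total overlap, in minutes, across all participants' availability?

30 minutes

Anders free within 09:30–17:00: 09:30–13:30, 14:00–15:00.
Yolanda free within 09:30–17:00: 13:30–14:00, 14:30–15:30, 16:15–17:00.
Anders ∩ Yolanda: 14:30–15:00.
Total common minutes: 30.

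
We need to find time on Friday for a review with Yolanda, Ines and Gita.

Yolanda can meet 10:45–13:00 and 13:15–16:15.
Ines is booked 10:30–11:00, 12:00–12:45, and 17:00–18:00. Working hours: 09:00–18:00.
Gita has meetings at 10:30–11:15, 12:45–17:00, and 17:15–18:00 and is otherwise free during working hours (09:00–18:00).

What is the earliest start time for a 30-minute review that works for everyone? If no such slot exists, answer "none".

11:15

Ines free within 09:00–18:00: 09:00–10:30, 11:00–12:00, 12:45–17:00.
Gita free within 09:00–18:00: 09:00–10:30, 11:15–12:45, 17:00–17:15.
Yolanda ∩ Ines: 11:00–12:00, 12:45–13:00, 13:15–16:15.
Yolanda ∩ Ines ∩ Gita: 11:15–12:00.
Windows ≥ 30 min: 11:15–12:00.
Earliest such window starts at 11:15.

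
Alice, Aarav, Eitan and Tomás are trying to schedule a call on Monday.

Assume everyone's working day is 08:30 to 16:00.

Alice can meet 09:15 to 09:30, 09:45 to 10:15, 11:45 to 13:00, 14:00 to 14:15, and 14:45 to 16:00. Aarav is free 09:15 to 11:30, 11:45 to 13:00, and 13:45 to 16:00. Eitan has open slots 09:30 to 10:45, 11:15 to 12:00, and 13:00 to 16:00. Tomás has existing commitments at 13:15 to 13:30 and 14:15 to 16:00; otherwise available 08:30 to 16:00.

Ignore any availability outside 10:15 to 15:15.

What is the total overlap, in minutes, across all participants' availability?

Tomás free within 08:30–16:00: 08:30–13:15, 13:30–14:15.
Alice ∩ Aarav: 09:15–09:30, 09:45–10:15, 11:45–13:00, 14:00–14:15, 14:45–16:00.
Alice ∩ Aarav ∩ Eitan: 09:45–10:15, 11:45–12:00, 14:00–14:15, 14:45–16:00.
Alice ∩ Aarav ∩ Eitan ∩ Tomás: 09:45–10:15, 11:45–12:00, 14:00–14:15.
Restricted to 10:15–15:15: 11:45–12:00, 14:00–14:15.
Total common minutes: 15 + 15 = 30.

30 minutes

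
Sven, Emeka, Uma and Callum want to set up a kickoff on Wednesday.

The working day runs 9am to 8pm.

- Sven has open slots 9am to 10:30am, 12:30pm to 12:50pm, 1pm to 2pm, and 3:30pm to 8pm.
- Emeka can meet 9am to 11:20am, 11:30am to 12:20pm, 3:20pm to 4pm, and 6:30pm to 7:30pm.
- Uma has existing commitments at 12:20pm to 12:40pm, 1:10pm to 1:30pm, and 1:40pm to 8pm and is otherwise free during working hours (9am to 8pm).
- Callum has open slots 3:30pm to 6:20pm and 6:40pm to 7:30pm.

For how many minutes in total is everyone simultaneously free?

0 minutes

Uma free within 09:00–20:00: 09:00–12:20, 12:40–13:10, 13:30–13:40.
Sven ∩ Emeka: 09:00–10:30, 15:30–16:00, 18:30–19:30.
Sven ∩ Emeka ∩ Uma: 09:00–10:30.
Sven ∩ Emeka ∩ Uma ∩ Callum: (none).
Total common minutes: 0.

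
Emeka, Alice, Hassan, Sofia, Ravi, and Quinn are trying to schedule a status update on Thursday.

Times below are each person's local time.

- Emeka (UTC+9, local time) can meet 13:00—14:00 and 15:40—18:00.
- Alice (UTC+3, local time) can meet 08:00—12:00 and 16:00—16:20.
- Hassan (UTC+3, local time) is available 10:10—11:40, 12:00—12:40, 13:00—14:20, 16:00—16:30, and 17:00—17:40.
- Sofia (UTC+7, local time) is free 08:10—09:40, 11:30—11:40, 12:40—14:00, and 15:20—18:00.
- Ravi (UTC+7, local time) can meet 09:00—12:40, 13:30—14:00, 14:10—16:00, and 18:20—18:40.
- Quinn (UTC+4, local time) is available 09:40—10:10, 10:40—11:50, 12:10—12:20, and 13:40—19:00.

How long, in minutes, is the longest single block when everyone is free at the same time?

0 minutes

Emeka → UTC: 04:00–05:00, 06:40–09:00.
Alice → UTC: 05:00–09:00, 13:00–13:20.
Hassan → UTC: 07:10–08:40, 09:00–09:40, 10:00–11:20, 13:00–13:30, 14:00–14:40.
Sofia → UTC: 01:10–02:40, 04:30–04:40, 05:40–07:00, 08:20–11:00.
Ravi → UTC: 02:00–05:40, 06:30–07:00, 07:10–09:00, 11:20–11:40.
Quinn → UTC: 05:40–06:10, 06:40–07:50, 08:10–08:20, 09:40–15:00.
Emeka ∩ Alice: 06:40–09:00.
Emeka ∩ Alice ∩ Hassan: 07:10–08:40.
Emeka ∩ Alice ∩ Hassan ∩ Sofia: 08:20–08:40.
Emeka ∩ Alice ∩ Hassan ∩ Sofia ∩ Ravi: 08:20–08:40.
Emeka ∩ Alice ∩ Hassan ∩ Sofia ∩ Ravi ∩ Quinn: (none).
No common window.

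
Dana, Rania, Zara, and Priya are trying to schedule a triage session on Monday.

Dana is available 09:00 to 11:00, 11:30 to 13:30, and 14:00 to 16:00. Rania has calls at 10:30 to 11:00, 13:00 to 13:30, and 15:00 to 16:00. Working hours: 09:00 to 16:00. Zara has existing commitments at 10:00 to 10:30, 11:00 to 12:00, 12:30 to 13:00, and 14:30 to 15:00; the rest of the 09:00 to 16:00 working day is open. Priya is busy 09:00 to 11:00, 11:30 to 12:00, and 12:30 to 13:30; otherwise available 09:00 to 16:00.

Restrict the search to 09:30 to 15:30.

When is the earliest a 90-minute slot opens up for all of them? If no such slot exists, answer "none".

Rania free within 09:00–16:00: 09:00–10:30, 11:00–13:00, 13:30–15:00.
Zara free within 09:00–16:00: 09:00–10:00, 10:30–11:00, 12:00–12:30, 13:00–14:30, 15:00–16:00.
Priya free within 09:00–16:00: 11:00–11:30, 12:00–12:30, 13:30–16:00.
Dana ∩ Rania: 09:00–10:30, 11:30–13:00, 14:00–15:00.
Dana ∩ Rania ∩ Zara: 09:00–10:00, 12:00–12:30, 14:00–14:30.
Dana ∩ Rania ∩ Zara ∩ Priya: 12:00–12:30, 14:00–14:30.
Restricted to 09:30–15:30: 12:00–12:30, 14:00–14:30.
Windows ≥ 90 min: (none).

none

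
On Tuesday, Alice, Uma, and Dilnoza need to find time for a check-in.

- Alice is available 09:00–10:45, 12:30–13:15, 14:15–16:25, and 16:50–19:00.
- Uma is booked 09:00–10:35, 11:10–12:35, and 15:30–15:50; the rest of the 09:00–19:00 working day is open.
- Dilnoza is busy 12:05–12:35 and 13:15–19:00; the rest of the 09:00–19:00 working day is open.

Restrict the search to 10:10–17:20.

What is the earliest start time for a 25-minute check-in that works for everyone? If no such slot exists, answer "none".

Uma free within 09:00–19:00: 10:35–11:10, 12:35–15:30, 15:50–19:00.
Dilnoza free within 09:00–19:00: 09:00–12:05, 12:35–13:15.
Alice ∩ Uma: 10:35–10:45, 12:35–13:15, 14:15–15:30, 15:50–16:25, 16:50–19:00.
Alice ∩ Uma ∩ Dilnoza: 10:35–10:45, 12:35–13:15.
Restricted to 10:10–17:20: 10:35–10:45, 12:35–13:15.
Windows ≥ 25 min: 12:35–13:15.
Earliest such window starts at 12:35.

12:35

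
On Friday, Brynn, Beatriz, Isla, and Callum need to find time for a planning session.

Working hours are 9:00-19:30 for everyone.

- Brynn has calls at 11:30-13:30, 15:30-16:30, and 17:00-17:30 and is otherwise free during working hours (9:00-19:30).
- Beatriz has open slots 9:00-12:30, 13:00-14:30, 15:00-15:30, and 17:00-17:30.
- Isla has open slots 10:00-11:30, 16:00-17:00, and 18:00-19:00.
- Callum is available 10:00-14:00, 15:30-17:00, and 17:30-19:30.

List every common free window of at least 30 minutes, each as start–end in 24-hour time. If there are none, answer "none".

Brynn free within 09:00–19:30: 09:00–11:30, 13:30–15:30, 16:30–17:00, 17:30–19:30.
Brynn ∩ Beatriz: 09:00–11:30, 13:30–14:30, 15:00–15:30.
Brynn ∩ Beatriz ∩ Isla: 10:00–11:30.
Brynn ∩ Beatriz ∩ Isla ∩ Callum: 10:00–11:30.
Windows ≥ 30 min: 10:00–11:30.

10:00–11:30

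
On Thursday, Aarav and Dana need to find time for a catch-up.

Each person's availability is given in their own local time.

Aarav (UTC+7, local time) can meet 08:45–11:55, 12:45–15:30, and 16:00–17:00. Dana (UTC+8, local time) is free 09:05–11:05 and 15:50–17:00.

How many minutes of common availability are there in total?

120 minutes

Aarav → UTC: 01:45–04:55, 05:45–08:30, 09:00–10:00.
Dana → UTC: 01:05–03:05, 07:50–09:00.
Aarav ∩ Dana: 01:45–03:05, 07:50–08:30.
Total common minutes: 80 + 40 = 120.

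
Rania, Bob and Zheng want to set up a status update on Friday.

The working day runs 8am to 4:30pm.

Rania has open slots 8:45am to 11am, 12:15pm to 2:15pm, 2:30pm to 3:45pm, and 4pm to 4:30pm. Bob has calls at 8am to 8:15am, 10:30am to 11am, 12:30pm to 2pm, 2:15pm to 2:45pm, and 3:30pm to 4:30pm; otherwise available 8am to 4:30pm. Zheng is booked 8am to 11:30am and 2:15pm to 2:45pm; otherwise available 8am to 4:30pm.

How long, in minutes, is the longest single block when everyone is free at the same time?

Bob free within 08:00–16:30: 08:15–10:30, 11:00–12:30, 14:00–14:15, 14:45–15:30.
Zheng free within 08:00–16:30: 11:30–14:15, 14:45–16:30.
Rania ∩ Bob: 08:45–10:30, 12:15–12:30, 14:00–14:15, 14:45–15:30.
Rania ∩ Bob ∩ Zheng: 12:15–12:30, 14:00–14:15, 14:45–15:30.
Common window lengths: 15, 15, 45 min; longest is 45.

45 minutes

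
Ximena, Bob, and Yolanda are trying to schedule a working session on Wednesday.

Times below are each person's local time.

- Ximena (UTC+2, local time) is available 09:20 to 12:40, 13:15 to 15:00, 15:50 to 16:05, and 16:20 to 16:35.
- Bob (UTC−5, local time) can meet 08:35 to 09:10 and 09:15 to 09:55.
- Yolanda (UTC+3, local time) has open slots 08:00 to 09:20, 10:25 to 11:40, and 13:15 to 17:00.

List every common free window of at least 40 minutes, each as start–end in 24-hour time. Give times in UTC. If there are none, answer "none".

none

Ximena → UTC: 07:20–10:40, 11:15–13:00, 13:50–14:05, 14:20–14:35.
Bob → UTC: 13:35–14:10, 14:15–14:55.
Yolanda → UTC: 05:00–06:20, 07:25–08:40, 10:15–14:00.
Ximena ∩ Bob: 13:50–14:05, 14:20–14:35.
Ximena ∩ Bob ∩ Yolanda: 13:50–14:00.
Windows ≥ 40 min: (none).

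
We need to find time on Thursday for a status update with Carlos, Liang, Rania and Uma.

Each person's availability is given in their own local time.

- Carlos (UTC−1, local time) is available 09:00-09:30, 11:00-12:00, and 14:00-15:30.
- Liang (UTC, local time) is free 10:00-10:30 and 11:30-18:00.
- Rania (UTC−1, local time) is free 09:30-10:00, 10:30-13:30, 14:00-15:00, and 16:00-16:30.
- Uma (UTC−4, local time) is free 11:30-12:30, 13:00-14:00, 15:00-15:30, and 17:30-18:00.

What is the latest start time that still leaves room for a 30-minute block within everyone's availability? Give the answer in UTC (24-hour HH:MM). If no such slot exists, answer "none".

Carlos → UTC: 10:00–10:30, 12:00–13:00, 15:00–16:30.
Liang → UTC: 10:00–10:30, 11:30–18:00.
Rania → UTC: 10:30–11:00, 11:30–14:30, 15:00–16:00, 17:00–17:30.
Uma → UTC: 15:30–16:30, 17:00–18:00, 19:00–19:30, 21:30–22:00.
Carlos ∩ Liang: 10:00–10:30, 12:00–13:00, 15:00–16:30.
Carlos ∩ Liang ∩ Rania: 12:00–13:00, 15:00–16:00.
Carlos ∩ Liang ∩ Rania ∩ Uma: 15:30–16:00.
Windows ≥ 30 min: 15:30–16:00.
Latest start in the last window 15:30–16:00 is 16:00 − 30 min = 15:30.

15:30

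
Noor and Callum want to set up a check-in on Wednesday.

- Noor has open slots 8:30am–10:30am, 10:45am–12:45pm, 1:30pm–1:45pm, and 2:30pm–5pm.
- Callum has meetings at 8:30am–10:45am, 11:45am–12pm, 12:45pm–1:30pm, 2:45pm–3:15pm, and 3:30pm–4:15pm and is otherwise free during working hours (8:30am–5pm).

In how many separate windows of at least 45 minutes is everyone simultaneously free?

3

Callum free within 08:30–17:00: 10:45–11:45, 12:00–12:45, 13:30–14:45, 15:15–15:30, 16:15–17:00.
Noor ∩ Callum: 10:45–11:45, 12:00–12:45, 13:30–13:45, 14:30–14:45, 15:15–15:30, 16:15–17:00.
Windows ≥ 45 min: 10:45–11:45, 12:00–12:45, 16:15–17:00.
That's 3 windows.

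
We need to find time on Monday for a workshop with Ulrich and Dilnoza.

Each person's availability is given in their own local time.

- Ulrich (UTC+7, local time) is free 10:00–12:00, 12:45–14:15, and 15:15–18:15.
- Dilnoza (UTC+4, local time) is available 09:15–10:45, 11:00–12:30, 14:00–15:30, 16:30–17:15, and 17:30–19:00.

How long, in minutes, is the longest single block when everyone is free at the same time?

75 minutes

Ulrich → UTC: 03:00–05:00, 05:45–07:15, 08:15–11:15.
Dilnoza → UTC: 05:15–06:45, 07:00–08:30, 10:00–11:30, 12:30–13:15, 13:30–15:00.
Ulrich ∩ Dilnoza: 05:45–06:45, 07:00–07:15, 08:15–08:30, 10:00–11:15.
Common window lengths: 60, 15, 15, 75 min; longest is 75.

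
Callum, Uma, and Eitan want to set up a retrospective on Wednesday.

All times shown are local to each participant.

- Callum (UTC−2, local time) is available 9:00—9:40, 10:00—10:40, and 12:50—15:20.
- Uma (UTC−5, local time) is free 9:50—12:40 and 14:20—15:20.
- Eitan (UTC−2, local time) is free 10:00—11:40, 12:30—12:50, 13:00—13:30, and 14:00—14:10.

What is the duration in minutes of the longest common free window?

Callum → UTC: 11:00–11:40, 12:00–12:40, 14:50–17:20.
Uma → UTC: 14:50–17:40, 19:20–20:20.
Eitan → UTC: 12:00–13:40, 14:30–14:50, 15:00–15:30, 16:00–16:10.
Callum ∩ Uma: 14:50–17:20.
Callum ∩ Uma ∩ Eitan: 15:00–15:30, 16:00–16:10.
Common window lengths: 30, 10 min; longest is 30.

30 minutes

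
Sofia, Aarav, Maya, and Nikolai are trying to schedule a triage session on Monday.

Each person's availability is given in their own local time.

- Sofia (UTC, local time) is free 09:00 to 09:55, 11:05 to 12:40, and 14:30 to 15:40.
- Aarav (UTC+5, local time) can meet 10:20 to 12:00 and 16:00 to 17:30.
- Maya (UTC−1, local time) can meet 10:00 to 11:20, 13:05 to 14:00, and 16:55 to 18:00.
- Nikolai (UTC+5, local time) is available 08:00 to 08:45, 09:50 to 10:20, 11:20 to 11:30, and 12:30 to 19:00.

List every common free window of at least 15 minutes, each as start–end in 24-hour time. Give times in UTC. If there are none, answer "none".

Sofia → UTC: 09:00–09:55, 11:05–12:40, 14:30–15:40.
Aarav → UTC: 05:20–07:00, 11:00–12:30.
Maya → UTC: 11:00–12:20, 14:05–15:00, 17:55–19:00.
Nikolai → UTC: 03:00–03:45, 04:50–05:20, 06:20–06:30, 07:30–14:00.
Sofia ∩ Aarav: 11:05–12:30.
Sofia ∩ Aarav ∩ Maya: 11:05–12:20.
Sofia ∩ Aarav ∩ Maya ∩ Nikolai: 11:05–12:20.
Windows ≥ 15 min: 11:05–12:20.

11:05–12:20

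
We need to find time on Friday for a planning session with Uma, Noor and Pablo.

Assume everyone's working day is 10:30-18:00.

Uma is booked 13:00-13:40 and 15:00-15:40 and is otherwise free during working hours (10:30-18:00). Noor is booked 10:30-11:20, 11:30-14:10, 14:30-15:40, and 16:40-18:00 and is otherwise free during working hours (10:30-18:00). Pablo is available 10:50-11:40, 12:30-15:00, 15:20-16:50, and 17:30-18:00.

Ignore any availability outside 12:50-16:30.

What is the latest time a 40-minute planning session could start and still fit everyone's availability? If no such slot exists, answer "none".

15:50

Uma free within 10:30–18:00: 10:30–13:00, 13:40–15:00, 15:40–18:00.
Noor free within 10:30–18:00: 11:20–11:30, 14:10–14:30, 15:40–16:40.
Uma ∩ Noor: 11:20–11:30, 14:10–14:30, 15:40–16:40.
Uma ∩ Noor ∩ Pablo: 11:20–11:30, 14:10–14:30, 15:40–16:40.
Restricted to 12:50–16:30: 14:10–14:30, 15:40–16:30.
Windows ≥ 40 min: 15:40–16:30.
Latest start in the last window 15:40–16:30 is 16:30 − 40 min = 15:50.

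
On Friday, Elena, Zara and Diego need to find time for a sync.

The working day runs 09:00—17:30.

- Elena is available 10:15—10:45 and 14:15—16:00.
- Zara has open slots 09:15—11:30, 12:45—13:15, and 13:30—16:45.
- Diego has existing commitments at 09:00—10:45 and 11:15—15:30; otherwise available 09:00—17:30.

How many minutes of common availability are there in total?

Diego free within 09:00–17:30: 10:45–11:15, 15:30–17:30.
Elena ∩ Zara: 10:15–10:45, 14:15–16:00.
Elena ∩ Zara ∩ Diego: 15:30–16:00.
Total common minutes: 30.

30 minutes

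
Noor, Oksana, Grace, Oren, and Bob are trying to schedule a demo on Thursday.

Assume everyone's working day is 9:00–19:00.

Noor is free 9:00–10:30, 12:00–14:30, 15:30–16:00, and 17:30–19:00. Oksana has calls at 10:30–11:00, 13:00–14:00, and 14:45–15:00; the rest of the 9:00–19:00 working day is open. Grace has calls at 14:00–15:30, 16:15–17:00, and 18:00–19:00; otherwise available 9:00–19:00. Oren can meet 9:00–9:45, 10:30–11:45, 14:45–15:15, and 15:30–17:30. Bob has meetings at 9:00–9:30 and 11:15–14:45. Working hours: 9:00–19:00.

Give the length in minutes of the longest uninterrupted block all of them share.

30 minutes

Oksana free within 09:00–19:00: 09:00–10:30, 11:00–13:00, 14:00–14:45, 15:00–19:00.
Grace free within 09:00–19:00: 09:00–14:00, 15:30–16:15, 17:00–18:00.
Bob free within 09:00–19:00: 09:30–11:15, 14:45–19:00.
Noor ∩ Oksana: 09:00–10:30, 12:00–13:00, 14:00–14:30, 15:30–16:00, 17:30–19:00.
Noor ∩ Oksana ∩ Grace: 09:00–10:30, 12:00–13:00, 15:30–16:00, 17:30–18:00.
Noor ∩ Oksana ∩ Grace ∩ Oren: 09:00–09:45, 15:30–16:00.
Noor ∩ Oksana ∩ Grace ∩ Oren ∩ Bob: 09:30–09:45, 15:30–16:00.
Common window lengths: 15, 30 min; longest is 30.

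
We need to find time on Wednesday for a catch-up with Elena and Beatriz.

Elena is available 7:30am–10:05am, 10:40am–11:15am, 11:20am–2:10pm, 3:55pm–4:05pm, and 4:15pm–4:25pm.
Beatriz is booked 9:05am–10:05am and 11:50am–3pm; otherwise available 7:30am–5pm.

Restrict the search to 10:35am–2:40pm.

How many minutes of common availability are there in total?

Beatriz free within 07:30–17:00: 07:30–09:05, 10:05–11:50, 15:00–17:00.
Elena ∩ Beatriz: 07:30–09:05, 10:40–11:15, 11:20–11:50, 15:55–16:05, 16:15–16:25.
Restricted to 10:35–14:40: 10:40–11:15, 11:20–11:50.
Total common minutes: 35 + 30 = 65.

65 minutes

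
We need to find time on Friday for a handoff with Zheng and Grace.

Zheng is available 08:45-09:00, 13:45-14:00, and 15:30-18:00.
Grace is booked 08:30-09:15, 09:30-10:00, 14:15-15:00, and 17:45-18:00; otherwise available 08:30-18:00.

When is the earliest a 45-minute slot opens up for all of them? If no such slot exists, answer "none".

Grace free within 08:30–18:00: 09:15–09:30, 10:00–14:15, 15:00–17:45.
Zheng ∩ Grace: 13:45–14:00, 15:30–17:45.
Windows ≥ 45 min: 15:30–17:45.
Earliest such window starts at 15:30.

15:30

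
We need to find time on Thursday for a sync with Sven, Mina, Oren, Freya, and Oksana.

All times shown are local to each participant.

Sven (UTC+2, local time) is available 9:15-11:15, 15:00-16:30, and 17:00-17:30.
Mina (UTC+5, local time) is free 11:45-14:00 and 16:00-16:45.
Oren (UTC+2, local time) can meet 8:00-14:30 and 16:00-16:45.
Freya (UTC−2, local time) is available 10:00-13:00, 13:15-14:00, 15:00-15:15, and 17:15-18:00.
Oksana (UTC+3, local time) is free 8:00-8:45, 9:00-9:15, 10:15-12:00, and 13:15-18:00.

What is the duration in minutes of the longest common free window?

0 minutes

Sven → UTC: 07:15–09:15, 13:00–14:30, 15:00–15:30.
Mina → UTC: 06:45–09:00, 11:00–11:45.
Oren → UTC: 06:00–12:30, 14:00–14:45.
Freya → UTC: 12:00–15:00, 15:15–16:00, 17:00–17:15, 19:15–20:00.
Oksana → UTC: 05:00–05:45, 06:00–06:15, 07:15–09:00, 10:15–15:00.
Sven ∩ Mina: 07:15–09:00.
Sven ∩ Mina ∩ Oren: 07:15–09:00.
Sven ∩ Mina ∩ Oren ∩ Freya: (none).
Sven ∩ Mina ∩ Oren ∩ Freya ∩ Oksana: (none).
No common window.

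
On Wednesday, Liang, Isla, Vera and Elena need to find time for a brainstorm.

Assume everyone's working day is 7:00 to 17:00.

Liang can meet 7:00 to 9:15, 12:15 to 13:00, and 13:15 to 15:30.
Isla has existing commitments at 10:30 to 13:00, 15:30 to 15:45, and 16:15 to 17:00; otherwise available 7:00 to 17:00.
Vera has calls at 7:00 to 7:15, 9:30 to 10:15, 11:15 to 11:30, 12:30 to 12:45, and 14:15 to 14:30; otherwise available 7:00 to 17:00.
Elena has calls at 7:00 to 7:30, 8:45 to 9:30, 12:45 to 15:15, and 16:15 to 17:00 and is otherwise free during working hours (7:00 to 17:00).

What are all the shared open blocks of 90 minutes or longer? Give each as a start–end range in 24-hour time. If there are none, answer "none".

none

Isla free within 07:00–17:00: 07:00–10:30, 13:00–15:30, 15:45–16:15.
Vera free within 07:00–17:00: 07:15–09:30, 10:15–11:15, 11:30–12:30, 12:45–14:15, 14:30–17:00.
Elena free within 07:00–17:00: 07:30–08:45, 09:30–12:45, 15:15–16:15.
Liang ∩ Isla: 07:00–09:15, 13:15–15:30.
Liang ∩ Isla ∩ Vera: 07:15–09:15, 13:15–14:15, 14:30–15:30.
Liang ∩ Isla ∩ Vera ∩ Elena: 07:30–08:45, 15:15–15:30.
Windows ≥ 90 min: (none).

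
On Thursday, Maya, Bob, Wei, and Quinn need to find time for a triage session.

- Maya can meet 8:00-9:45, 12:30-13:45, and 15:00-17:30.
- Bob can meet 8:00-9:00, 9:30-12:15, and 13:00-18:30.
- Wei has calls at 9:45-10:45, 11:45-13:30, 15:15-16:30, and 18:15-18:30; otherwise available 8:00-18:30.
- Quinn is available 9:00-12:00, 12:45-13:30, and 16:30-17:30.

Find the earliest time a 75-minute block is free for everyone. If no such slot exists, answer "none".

Wei free within 08:00–18:30: 08:00–09:45, 10:45–11:45, 13:30–15:15, 16:30–18:15.
Maya ∩ Bob: 08:00–09:00, 09:30–09:45, 13:00–13:45, 15:00–17:30.
Maya ∩ Bob ∩ Wei: 08:00–09:00, 09:30–09:45, 13:30–13:45, 15:00–15:15, 16:30–17:30.
Maya ∩ Bob ∩ Wei ∩ Quinn: 09:30–09:45, 16:30–17:30.
Windows ≥ 75 min: (none).

none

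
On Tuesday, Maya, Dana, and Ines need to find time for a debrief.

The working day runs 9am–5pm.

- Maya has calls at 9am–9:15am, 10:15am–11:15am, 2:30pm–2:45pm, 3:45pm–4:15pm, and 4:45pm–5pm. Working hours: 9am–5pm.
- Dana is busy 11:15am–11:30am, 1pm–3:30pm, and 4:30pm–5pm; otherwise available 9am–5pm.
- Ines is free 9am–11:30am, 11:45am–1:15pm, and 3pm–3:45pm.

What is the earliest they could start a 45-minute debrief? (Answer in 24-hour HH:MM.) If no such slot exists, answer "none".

Maya free within 09:00–17:00: 09:15–10:15, 11:15–14:30, 14:45–15:45, 16:15–16:45.
Dana free within 09:00–17:00: 09:00–11:15, 11:30–13:00, 15:30–16:30.
Maya ∩ Dana: 09:15–10:15, 11:30–13:00, 15:30–15:45, 16:15–16:30.
Maya ∩ Dana ∩ Ines: 09:15–10:15, 11:45–13:00, 15:30–15:45.
Windows ≥ 45 min: 09:15–10:15, 11:45–13:00.
Earliest such window starts at 09:15.

09:15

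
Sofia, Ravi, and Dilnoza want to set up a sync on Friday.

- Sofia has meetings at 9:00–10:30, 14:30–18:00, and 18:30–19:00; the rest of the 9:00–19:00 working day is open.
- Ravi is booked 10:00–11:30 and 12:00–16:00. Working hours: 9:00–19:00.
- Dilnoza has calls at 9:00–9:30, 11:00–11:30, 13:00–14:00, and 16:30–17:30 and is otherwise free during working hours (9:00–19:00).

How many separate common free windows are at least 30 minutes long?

2

Sofia free within 09:00–19:00: 10:30–14:30, 18:00–18:30.
Ravi free within 09:00–19:00: 09:00–10:00, 11:30–12:00, 16:00–19:00.
Dilnoza free within 09:00–19:00: 09:30–11:00, 11:30–13:00, 14:00–16:30, 17:30–19:00.
Sofia ∩ Ravi: 11:30–12:00, 18:00–18:30.
Sofia ∩ Ravi ∩ Dilnoza: 11:30–12:00, 18:00–18:30.
Windows ≥ 30 min: 11:30–12:00, 18:00–18:30.
That's 2 windows.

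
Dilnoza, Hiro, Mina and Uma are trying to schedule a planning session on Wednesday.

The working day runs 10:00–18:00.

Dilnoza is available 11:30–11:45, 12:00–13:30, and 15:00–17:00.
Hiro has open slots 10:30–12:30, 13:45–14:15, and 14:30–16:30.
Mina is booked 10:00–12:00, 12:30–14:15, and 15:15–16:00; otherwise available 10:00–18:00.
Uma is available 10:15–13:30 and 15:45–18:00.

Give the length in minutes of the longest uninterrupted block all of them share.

Mina free within 10:00–18:00: 12:00–12:30, 14:15–15:15, 16:00–18:00.
Dilnoza ∩ Hiro: 11:30–11:45, 12:00–12:30, 15:00–16:30.
Dilnoza ∩ Hiro ∩ Mina: 12:00–12:30, 15:00–15:15, 16:00–16:30.
Dilnoza ∩ Hiro ∩ Mina ∩ Uma: 12:00–12:30, 16:00–16:30.
Common window lengths: 30, 30 min; longest is 30.

30 minutes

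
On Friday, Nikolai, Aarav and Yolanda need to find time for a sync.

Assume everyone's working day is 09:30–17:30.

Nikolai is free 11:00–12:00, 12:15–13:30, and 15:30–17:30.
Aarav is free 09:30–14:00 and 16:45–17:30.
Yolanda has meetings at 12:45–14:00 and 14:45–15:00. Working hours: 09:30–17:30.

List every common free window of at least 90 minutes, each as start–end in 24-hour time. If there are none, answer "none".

Yolanda free within 09:30–17:30: 09:30–12:45, 14:00–14:45, 15:00–17:30.
Nikolai ∩ Aarav: 11:00–12:00, 12:15–13:30, 16:45–17:30.
Nikolai ∩ Aarav ∩ Yolanda: 11:00–12:00, 12:15–12:45, 16:45–17:30.
Windows ≥ 90 min: (none).

none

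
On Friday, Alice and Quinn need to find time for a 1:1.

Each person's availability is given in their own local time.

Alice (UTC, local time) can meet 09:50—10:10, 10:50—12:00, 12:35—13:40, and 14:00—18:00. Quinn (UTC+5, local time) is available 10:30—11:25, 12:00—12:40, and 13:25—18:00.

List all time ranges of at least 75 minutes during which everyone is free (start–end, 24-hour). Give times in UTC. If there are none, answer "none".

Alice → UTC: 09:50–10:10, 10:50–12:00, 12:35–13:40, 14:00–18:00.
Quinn → UTC: 05:30–06:25, 07:00–07:40, 08:25–13:00.
Alice ∩ Quinn: 09:50–10:10, 10:50–12:00, 12:35–13:00.
Windows ≥ 75 min: (none).

none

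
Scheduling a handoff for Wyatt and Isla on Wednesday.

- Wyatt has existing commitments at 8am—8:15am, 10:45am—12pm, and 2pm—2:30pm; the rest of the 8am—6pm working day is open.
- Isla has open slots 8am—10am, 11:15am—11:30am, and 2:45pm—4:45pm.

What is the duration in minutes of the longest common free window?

Wyatt free within 08:00–18:00: 08:15–10:45, 12:00–14:00, 14:30–18:00.
Wyatt ∩ Isla: 08:15–10:00, 14:45–16:45.
Common window lengths: 105, 120 min; longest is 120.

120 minutes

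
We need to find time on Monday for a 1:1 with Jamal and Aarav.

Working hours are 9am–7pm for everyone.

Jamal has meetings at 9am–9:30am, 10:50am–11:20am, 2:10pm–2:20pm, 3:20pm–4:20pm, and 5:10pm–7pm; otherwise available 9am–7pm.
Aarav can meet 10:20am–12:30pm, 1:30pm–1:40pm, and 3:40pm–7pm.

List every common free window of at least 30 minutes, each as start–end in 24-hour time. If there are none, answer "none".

10:20–10:50, 11:20–12:30, 16:20–17:10

Jamal free within 09:00–19:00: 09:30–10:50, 11:20–14:10, 14:20–15:20, 16:20–17:10.
Jamal ∩ Aarav: 10:20–10:50, 11:20–12:30, 13:30–13:40, 16:20–17:10.
Windows ≥ 30 min: 10:20–10:50, 11:20–12:30, 16:20–17:10.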